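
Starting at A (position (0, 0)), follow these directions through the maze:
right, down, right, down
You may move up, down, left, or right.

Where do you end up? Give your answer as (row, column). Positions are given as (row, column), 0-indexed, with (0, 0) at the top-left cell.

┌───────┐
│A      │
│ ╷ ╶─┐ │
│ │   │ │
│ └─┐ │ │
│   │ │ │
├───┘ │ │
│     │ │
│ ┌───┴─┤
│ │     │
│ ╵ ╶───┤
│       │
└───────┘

Following directions step by step:
Start: (0, 0)
  right: (0, 0) → (0, 1)
  down: (0, 1) → (1, 1)
  right: (1, 1) → (1, 2)
  down: (1, 2) → (2, 2)
Final position: (2, 2)

Path taken:

┌───────┐
│A ↓    │
│ ╷ ╶─┐ │
│ │↳ ↓│ │
│ └─┐ │ │
│   │B│ │
├───┘ │ │
│     │ │
│ ┌───┴─┤
│ │     │
│ ╵ ╶───┤
│       │
└───────┘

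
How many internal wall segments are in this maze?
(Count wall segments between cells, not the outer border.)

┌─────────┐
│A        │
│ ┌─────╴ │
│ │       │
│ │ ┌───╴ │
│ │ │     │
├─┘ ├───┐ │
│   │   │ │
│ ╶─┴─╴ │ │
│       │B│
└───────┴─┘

Counting internal wall segments:
Total internal walls: 16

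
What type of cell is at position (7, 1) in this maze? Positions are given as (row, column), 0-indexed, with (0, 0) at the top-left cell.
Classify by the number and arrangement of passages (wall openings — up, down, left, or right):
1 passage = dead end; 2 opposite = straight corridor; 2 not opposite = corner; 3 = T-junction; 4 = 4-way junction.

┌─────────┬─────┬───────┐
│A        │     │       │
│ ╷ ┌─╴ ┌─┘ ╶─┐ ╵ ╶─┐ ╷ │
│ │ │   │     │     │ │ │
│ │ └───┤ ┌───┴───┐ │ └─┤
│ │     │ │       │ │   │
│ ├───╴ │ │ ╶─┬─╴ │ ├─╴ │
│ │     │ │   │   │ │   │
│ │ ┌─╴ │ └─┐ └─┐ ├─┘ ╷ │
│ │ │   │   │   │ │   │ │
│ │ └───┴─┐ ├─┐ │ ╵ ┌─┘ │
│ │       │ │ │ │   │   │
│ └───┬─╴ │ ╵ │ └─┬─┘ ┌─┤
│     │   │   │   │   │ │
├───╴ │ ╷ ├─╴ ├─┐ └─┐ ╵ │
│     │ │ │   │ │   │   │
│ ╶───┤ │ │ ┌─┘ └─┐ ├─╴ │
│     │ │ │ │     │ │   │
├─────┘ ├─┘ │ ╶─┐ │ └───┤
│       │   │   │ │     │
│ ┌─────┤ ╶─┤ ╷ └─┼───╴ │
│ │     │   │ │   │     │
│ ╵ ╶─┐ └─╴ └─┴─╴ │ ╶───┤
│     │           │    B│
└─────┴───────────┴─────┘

Checking cell at (7, 1):
Number of passages: 2
Cell type: straight corridor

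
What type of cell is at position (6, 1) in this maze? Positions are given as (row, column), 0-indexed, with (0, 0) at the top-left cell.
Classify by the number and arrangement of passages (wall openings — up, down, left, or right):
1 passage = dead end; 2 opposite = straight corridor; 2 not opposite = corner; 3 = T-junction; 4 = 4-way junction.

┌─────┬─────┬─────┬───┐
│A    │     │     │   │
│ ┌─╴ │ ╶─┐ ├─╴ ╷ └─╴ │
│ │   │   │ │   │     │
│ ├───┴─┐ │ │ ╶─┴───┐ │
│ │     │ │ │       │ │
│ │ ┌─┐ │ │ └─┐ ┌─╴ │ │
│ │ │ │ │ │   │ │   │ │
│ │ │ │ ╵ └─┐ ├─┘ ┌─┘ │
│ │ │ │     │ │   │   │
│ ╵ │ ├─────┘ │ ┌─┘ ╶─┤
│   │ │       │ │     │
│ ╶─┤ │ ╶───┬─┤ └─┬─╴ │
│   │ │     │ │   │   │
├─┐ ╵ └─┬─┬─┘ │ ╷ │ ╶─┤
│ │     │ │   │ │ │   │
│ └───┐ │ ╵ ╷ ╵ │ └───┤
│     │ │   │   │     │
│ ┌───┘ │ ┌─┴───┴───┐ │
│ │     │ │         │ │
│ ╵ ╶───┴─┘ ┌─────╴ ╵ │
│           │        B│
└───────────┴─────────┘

Checking cell at (6, 1):
Number of passages: 2
Cell type: corner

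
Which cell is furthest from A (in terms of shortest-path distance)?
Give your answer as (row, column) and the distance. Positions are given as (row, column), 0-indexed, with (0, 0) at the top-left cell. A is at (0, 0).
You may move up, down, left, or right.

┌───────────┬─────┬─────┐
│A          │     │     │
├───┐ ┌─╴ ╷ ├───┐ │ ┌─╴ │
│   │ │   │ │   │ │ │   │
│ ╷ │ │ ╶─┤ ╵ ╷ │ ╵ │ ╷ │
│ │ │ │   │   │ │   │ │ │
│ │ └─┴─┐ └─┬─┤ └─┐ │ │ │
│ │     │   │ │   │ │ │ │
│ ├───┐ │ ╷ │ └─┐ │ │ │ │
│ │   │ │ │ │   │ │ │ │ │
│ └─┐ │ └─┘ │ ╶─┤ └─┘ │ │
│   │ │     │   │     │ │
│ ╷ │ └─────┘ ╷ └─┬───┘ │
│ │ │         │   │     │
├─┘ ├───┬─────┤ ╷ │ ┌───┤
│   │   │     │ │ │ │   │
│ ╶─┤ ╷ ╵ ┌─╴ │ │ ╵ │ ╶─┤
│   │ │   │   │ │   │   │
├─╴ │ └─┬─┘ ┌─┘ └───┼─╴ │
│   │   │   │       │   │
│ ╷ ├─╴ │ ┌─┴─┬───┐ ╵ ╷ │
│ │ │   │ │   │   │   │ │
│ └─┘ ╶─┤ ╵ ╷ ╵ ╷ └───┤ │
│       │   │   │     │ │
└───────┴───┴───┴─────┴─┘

Computing BFS distances from A to all cells:
Furthest cell: (11, 10)
Distance: 65 steps

Path from A to the furthest cell:

┌───────────┬─────┬─────┐
│A → → → ↓  │     │     │
├───┐ ┌─╴ ╷ ├───┐ │ ┌─╴ │
│↓ ↰│ │↓ ↲│ │   │ │ │   │
│ ╷ │ │ ╶─┤ ╵ ╷ │ ╵ │ ╷ │
│↓│↑│ │↳ ↓│   │ │   │ │ │
│ │ └─┴─┐ └─┬─┤ └─┐ │ │ │
│↓│↑ ← ↰│↳ ↓│ │   │ │ │ │
│ ├───┐ │ ╷ │ └─┐ │ │ │ │
│↓│   │↑│ │↓│   │ │ │ │ │
│ └─┐ │ └─┘ │ ╶─┤ └─┘ │ │
│↳ ↓│ │↑ ← ↲│   │     │ │
│ ╷ │ └─────┘ ╷ └─┬───┘ │
│ │↓│         │   │     │
├─┘ ├───┬─────┤ ╷ │ ┌───┤
│↓ ↲│↱ ↓│↱ → ↓│ │ │ │   │
│ ╶─┤ ╷ ╵ ┌─╴ │ │ ╵ │ ╶─┤
│↳ ↓│↑│↳ ↑│↓ ↲│ │   │   │
├─╴ │ └─┬─┘ ┌─┘ └───┼─╴ │
│↓ ↲│↑ ↰│↓ ↲│       │   │
│ ╷ ├─╴ │ ┌─┴─┬───┐ ╵ ╷ │
│↓│ │↱ ↑│↓│↱ ↓│↱ ↓│   │ │
│ └─┘ ╶─┤ ╵ ╷ ╵ ╷ └───┤ │
│↳ → ↑  │↳ ↑│↳ ↑│↳ → B│ │
└───────┴───┴───┴─────┴─┘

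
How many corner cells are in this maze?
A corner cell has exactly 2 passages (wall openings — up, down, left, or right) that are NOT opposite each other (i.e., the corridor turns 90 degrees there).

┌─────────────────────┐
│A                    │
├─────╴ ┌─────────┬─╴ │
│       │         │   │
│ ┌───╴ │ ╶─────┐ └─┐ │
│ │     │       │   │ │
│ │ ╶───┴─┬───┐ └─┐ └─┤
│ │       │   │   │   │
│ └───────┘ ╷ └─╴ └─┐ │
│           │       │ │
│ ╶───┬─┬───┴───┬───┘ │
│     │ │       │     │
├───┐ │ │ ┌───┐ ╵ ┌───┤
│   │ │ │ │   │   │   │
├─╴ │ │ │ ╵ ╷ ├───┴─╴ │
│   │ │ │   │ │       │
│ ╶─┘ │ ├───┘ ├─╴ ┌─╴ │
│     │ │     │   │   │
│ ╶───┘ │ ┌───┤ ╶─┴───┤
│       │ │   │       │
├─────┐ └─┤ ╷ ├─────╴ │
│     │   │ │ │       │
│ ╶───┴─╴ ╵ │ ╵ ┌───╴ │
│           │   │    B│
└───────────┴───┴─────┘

Counting corner cells (2 non-opposite passages):
Total corners: 55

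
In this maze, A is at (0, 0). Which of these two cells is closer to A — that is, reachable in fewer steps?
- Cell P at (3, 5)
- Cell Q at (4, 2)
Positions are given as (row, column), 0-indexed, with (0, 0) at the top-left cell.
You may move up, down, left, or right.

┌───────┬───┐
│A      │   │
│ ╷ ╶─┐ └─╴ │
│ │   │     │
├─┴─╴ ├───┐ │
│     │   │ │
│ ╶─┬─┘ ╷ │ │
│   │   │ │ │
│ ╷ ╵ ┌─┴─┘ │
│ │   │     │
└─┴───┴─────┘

Shortest path A → P at (3, 5): 8 steps
Shortest path A → Q at (4, 2): 10 steps

P is closer (8 steps vs 10 steps).

Path to P:

┌───────┬───┐
│A → → ↓│   │
│ ╷ ╶─┐ └─╴ │
│ │   │↳ → ↓│
├─┴─╴ ├───┐ │
│     │   │↓│
│ ╶─┬─┘ ╷ │ │
│   │   │ │P│
│ ╷ ╵ ┌─┴─┘ │
│ │   │     │
└─┴───┴─────┘

Path to Q:

┌───────┬───┐
│A ↓    │   │
│ ╷ ╶─┐ └─╴ │
│ │↳ ↓│     │
├─┴─╴ ├───┐ │
│↓ ← ↲│   │ │
│ ╶─┬─┘ ╷ │ │
│↳ ↓│   │ │ │
│ ╷ ╵ ┌─┴─┘ │
│ │↳ Q│     │
└─┴───┴─────┘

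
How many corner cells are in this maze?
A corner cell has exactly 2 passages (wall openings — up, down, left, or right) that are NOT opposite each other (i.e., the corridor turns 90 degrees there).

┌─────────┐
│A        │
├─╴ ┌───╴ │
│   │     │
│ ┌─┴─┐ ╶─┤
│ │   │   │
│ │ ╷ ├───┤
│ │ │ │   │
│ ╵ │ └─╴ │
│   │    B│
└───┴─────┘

Counting corner cells (2 non-opposite passages):
Total corners: 12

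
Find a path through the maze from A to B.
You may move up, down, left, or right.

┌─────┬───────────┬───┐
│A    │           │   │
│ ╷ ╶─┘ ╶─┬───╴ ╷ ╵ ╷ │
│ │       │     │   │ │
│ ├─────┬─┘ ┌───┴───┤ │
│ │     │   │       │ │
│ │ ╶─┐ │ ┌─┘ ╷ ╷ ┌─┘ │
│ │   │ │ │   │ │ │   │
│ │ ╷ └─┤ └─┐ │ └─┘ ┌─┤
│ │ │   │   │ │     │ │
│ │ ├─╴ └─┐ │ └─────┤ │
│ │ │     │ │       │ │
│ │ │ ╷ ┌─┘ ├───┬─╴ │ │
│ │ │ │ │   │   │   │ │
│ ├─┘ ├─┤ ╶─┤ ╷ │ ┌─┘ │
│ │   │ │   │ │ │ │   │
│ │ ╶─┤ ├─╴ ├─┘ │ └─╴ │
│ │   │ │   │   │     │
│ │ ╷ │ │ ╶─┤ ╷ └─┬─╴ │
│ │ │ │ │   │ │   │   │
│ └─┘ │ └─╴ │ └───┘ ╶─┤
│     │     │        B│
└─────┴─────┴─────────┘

Finding the shortest path through the maze:
Path length: 40 steps
Directions: right → down → right → right → up → right → right → right → right → right → down → right → up → right → down → down → down → left → down → left → left → up → up → left → down → down → down → right → right → right → down → left → down → down → right → right → down → left → down → right

Solution:

┌─────┬───────────┬───┐
│A ↓  │↱ → → → → ↓│↱ ↓│
│ ╷ ╶─┘ ╶─┬───╴ ╷ ╵ ╷ │
│ │↳ → ↑  │     │↳ ↑│↓│
│ ├─────┬─┘ ┌───┴───┤ │
│ │     │   │↓ ↰    │↓│
│ │ ╶─┐ │ ┌─┘ ╷ ╷ ┌─┘ │
│ │   │ │ │  ↓│↑│ │↓ ↲│
│ │ ╷ └─┤ └─┐ │ └─┘ ┌─┤
│ │ │   │   │↓│↑ ← ↲│ │
│ │ ├─╴ └─┐ │ └─────┤ │
│ │ │     │ │↳ → → ↓│ │
│ │ │ ╷ ┌─┘ ├───┬─╴ │ │
│ │ │ │ │   │   │↓ ↲│ │
│ ├─┘ ├─┤ ╶─┤ ╷ │ ┌─┘ │
│ │   │ │   │ │ │↓│   │
│ │ ╶─┤ ├─╴ ├─┘ │ └─╴ │
│ │   │ │   │   │↳ → ↓│
│ │ ╷ │ │ ╶─┤ ╷ └─┬─╴ │
│ │ │ │ │   │ │   │↓ ↲│
│ └─┘ │ └─╴ │ └───┘ ╶─┤
│     │     │      ↳ B│
└─────┴─────┴─────────┘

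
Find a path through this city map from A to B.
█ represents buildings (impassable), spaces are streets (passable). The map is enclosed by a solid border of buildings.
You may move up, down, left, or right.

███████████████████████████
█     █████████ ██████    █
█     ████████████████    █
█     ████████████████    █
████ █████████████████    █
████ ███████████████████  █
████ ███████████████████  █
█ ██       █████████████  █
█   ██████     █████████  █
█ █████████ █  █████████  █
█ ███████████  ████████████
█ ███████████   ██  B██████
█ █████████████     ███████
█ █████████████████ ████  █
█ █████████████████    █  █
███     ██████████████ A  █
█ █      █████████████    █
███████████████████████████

Finding the shortest path from A to B:
Movement: cardinal only
Path length: 9 steps
Directions: left → up → left → left → left → up → up → up → right

Solution:

███████████████████████████
█     █████████ ██████    █
█     ████████████████    █
█     ████████████████    █
████ █████████████████    █
████ ███████████████████  █
████ ███████████████████  █
█ ██       █████████████  █
█   ██████     █████████  █
█ █████████ █  █████████  █
█ ███████████  ████████████
█ ███████████   ██ ↱B██████
█ █████████████    ↑███████
█ █████████████████↑████  █
█ █████████████████↑←←↰█  █
███     ██████████████↑A  █
█ █      █████████████    █
███████████████████████████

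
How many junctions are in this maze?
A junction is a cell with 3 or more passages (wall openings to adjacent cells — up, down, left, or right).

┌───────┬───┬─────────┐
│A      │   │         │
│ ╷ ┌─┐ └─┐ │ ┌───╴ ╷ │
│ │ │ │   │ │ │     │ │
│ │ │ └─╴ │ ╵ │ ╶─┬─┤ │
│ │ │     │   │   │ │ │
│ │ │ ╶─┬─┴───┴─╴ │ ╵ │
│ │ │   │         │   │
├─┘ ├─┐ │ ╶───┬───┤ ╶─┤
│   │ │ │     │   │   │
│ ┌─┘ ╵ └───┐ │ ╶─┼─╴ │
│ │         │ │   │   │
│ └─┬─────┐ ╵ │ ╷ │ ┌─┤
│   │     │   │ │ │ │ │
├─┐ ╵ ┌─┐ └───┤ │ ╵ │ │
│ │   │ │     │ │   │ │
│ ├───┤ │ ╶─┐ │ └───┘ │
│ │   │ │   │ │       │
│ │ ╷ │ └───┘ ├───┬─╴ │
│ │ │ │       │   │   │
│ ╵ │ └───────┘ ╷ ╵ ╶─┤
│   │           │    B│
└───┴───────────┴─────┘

Checking each cell for number of passages:

Junctions found (3+ passages):
  (0, 1): 3 passages
  (0, 9): 3 passages
  (2, 2): 3 passages
  (3, 9): 3 passages
  (5, 2): 3 passages
  (5, 3): 3 passages
  (5, 7): 3 passages
  (7, 4): 3 passages
  (8, 10): 3 passages
  (10, 9): 3 passages
Total junctions: 10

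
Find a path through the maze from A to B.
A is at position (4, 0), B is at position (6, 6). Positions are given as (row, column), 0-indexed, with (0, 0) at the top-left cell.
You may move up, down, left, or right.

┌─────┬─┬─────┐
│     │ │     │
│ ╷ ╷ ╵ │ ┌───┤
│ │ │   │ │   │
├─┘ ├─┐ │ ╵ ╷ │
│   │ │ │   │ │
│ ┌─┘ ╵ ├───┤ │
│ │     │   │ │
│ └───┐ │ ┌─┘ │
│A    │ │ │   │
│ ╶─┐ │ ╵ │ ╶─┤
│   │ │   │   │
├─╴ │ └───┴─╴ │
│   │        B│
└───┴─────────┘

Finding the shortest path from (4, 0) to (6, 6):
Path length: 8 steps
Directions: right → right → down → down → right → right → right → right

Solution:

┌─────┬─┬─────┐
│     │ │     │
│ ╷ ╷ ╵ │ ┌───┤
│ │ │   │ │   │
├─┘ ├─┐ │ ╵ ╷ │
│   │ │ │   │ │
│ ┌─┘ ╵ ├───┤ │
│ │     │   │ │
│ └───┐ │ ┌─┘ │
│A → ↓│ │ │   │
│ ╶─┐ │ ╵ │ ╶─┤
│   │↓│   │   │
├─╴ │ └───┴─╴ │
│   │↳ → → → B│
└───┴─────────┘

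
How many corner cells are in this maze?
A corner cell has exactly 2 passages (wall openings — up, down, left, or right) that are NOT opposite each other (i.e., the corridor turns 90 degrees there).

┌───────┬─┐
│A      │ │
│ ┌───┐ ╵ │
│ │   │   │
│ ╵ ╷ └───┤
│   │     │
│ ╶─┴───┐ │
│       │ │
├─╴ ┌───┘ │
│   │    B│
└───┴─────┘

Counting corner cells (2 non-opposite passages):
Total corners: 12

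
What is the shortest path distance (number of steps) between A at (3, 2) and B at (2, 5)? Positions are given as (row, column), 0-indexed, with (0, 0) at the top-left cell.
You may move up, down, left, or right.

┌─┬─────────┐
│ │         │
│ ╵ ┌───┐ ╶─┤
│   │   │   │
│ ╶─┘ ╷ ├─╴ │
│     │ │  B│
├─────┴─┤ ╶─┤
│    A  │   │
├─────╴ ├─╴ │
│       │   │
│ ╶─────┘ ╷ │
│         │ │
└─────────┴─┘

Finding path from (3, 2) to (2, 5):
Path: (3,2) → (3,3) → (4,3) → (4,2) → (4,1) → (4,0) → (5,0) → (5,1) → (5,2) → (5,3) → (5,4) → (4,4) → (4,5) → (3,5) → (3,4) → (2,4) → (2,5)
Distance: 16 steps

Solution:

┌─┬─────────┐
│ │         │
│ ╵ ┌───┐ ╶─┤
│   │   │   │
│ ╶─┘ ╷ ├─╴ │
│     │ │↱ B│
├─────┴─┤ ╶─┤
│    A ↓│↑ ↰│
├─────╴ ├─╴ │
│↓ ← ← ↲│↱ ↑│
│ ╶─────┘ ╷ │
│↳ → → → ↑│ │
└─────────┴─┘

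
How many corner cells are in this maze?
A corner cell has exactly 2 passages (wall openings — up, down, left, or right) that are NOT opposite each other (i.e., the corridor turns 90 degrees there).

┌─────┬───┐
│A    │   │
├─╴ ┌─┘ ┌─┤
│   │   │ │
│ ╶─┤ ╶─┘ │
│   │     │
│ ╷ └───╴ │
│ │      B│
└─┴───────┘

Counting corner cells (2 non-opposite passages):
Total corners: 9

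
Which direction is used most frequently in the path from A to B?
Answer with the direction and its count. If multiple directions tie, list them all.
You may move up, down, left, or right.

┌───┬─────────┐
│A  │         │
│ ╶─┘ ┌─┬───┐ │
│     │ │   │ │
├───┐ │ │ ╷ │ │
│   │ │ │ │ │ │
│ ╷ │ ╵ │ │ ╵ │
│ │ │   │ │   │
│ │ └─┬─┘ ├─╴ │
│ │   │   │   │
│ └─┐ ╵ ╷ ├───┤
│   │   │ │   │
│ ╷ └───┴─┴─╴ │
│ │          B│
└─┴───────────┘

Directions: down, right, right, up, right, right, right, right, down, down, down, left, up, up, left, down, down, down, left, down, left, up, left, up, up, left, down, down, down, right, down, right, right, right, right, right
Counts: {'down': 12, 'right': 12, 'up': 6, 'left': 6}
Most common: down and right (tied at 12 times each)

Solution:

┌───┬─────────┐
│A  │↱ → → → ↓│
│ ╶─┘ ┌─┬───┐ │
│↳ → ↑│ │↓ ↰│↓│
├───┐ │ │ ╷ │ │
│↓ ↰│ │ │↓│↑│↓│
│ ╷ │ ╵ │ │ ╵ │
│↓│↑│   │↓│↑ ↲│
│ │ └─┬─┘ ├─╴ │
│↓│↑ ↰│↓ ↲│   │
│ └─┐ ╵ ╷ ├───┤
│↳ ↓│↑ ↲│ │   │
│ ╷ └───┴─┴─╴ │
│ │↳ → → → → B│
└─┴───────────┘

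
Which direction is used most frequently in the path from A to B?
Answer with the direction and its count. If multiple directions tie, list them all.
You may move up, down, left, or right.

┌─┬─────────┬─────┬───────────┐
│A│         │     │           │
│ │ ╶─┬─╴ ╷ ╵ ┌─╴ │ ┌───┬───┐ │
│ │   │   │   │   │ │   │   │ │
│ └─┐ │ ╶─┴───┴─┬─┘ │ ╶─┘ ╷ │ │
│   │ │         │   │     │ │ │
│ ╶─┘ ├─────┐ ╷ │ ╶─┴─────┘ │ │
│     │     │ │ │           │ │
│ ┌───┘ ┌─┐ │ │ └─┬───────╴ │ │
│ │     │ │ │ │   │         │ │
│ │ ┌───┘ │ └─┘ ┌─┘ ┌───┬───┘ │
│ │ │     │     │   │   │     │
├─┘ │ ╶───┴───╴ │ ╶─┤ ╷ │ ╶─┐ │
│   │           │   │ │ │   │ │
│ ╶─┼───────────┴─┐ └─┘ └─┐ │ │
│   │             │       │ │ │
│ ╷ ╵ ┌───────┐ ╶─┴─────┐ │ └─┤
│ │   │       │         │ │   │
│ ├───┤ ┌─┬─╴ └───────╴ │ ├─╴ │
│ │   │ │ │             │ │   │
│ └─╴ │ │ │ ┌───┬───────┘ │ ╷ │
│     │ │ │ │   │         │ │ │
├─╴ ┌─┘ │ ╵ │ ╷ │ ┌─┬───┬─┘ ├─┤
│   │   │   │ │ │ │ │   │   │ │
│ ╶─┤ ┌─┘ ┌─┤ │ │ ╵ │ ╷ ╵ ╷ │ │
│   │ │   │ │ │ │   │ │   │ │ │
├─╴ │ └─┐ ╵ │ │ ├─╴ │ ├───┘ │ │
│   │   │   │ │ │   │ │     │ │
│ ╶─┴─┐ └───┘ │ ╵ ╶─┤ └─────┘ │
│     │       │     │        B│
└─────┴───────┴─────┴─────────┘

Directions: down, down, down, right, right, up, up, left, up, right, right, right, down, left, down, right, right, right, right, down, down, down, left, left, up, up, left, left, down, left, left, down, down, left, down, right, down, right, up, right, right, right, right, right, down, right, right, right, right, down, left, left, left, left, left, up, left, left, left, down, down, down, left, down, down, right, down, right, right, right, up, up, up, up, right, down, down, down, down, right, up, right, up, left, up, up, right, right, right, right, up, up, up, left, left, left, up, left, up, right, up, right, right, right, right, up, left, left, left, left, left, up, right, up, up, right, right, right, right, right, down, down, down, down, down, left, left, down, right, down, down, right, down, left, down, down, left, down, left, up, left, down, down, down, right, right, right, right
Counts: {'down': 40, 'right': 48, 'up': 26, 'left': 34}
Most common: right (48 times)

Solution:

┌─┬─────────┬─────┬───────────┐
│A│↱ → → ↓  │     │↱ → → → → ↓│
│ │ ╶─┬─╴ ╷ ╵ ┌─╴ │ ┌───┬───┐ │
│↓│↑ ↰│↓ ↲│   │   │↑│   │   │↓│
│ └─┐ │ ╶─┴───┴─┬─┘ │ ╶─┘ ╷ │ │
│↓  │↑│↳ → → → ↓│↱ ↑│     │ │↓│
│ ╶─┘ ├─────┐ ╷ │ ╶─┴─────┘ │ │
│↳ → ↑│↓ ← ↰│ │↓│↑ ← ← ← ← ↰│↓│
│ ┌───┘ ┌─┐ │ │ └─┬───────╴ │ │
│ │↓ ← ↲│ │↑│ │↓  │↱ → → → ↑│↓│
│ │ ┌───┘ │ └─┘ ┌─┘ ┌───┬───┘ │
│ │↓│     │↑ ← ↲│↱ ↑│   │↓ ← ↲│
├─┘ │ ╶───┴───╴ │ ╶─┤ ╷ │ ╶─┐ │
│↓ ↲│           │↑ ↰│ │ │↳ ↓│ │
│ ╶─┼───────────┴─┐ └─┘ └─┐ │ │
│↳ ↓│↱ → → → → ↓  │↑ ← ← ↰│↓│ │
│ ╷ ╵ ┌───────┐ ╶─┴─────┐ │ └─┤
│ │↳ ↑│↓ ← ← ↰│↳ → → → ↓│↑│↳ ↓│
│ ├───┤ ┌─┬─╴ └───────╴ │ ├─╴ │
│ │   │↓│ │  ↑ ← ← ← ← ↲│↑│↓ ↲│
│ └─╴ │ │ │ ┌───┬───────┘ │ ╷ │
│     │↓│ │ │↱ ↓│↱ → → → ↑│↓│ │
├─╴ ┌─┘ │ ╵ │ ╷ │ ┌─┬───┬─┘ ├─┤
│   │↓ ↲│   │↑│↓│↑│ │↓ ↰│↓ ↲│ │
│ ╶─┤ ┌─┘ ┌─┤ │ │ ╵ │ ╷ ╵ ╷ │ │
│   │↓│   │ │↑│↓│↑ ↰│↓│↑ ↲│ │ │
├─╴ │ └─┐ ╵ │ │ ├─╴ │ ├───┘ │ │
│   │↳ ↓│   │↑│↓│↱ ↑│↓│     │ │
│ ╶─┴─┐ └───┘ │ ╵ ╶─┤ └─────┘ │
│     │↳ → → ↑│↳ ↑  │↳ → → → B│
└─────┴───────┴─────┴─────────┘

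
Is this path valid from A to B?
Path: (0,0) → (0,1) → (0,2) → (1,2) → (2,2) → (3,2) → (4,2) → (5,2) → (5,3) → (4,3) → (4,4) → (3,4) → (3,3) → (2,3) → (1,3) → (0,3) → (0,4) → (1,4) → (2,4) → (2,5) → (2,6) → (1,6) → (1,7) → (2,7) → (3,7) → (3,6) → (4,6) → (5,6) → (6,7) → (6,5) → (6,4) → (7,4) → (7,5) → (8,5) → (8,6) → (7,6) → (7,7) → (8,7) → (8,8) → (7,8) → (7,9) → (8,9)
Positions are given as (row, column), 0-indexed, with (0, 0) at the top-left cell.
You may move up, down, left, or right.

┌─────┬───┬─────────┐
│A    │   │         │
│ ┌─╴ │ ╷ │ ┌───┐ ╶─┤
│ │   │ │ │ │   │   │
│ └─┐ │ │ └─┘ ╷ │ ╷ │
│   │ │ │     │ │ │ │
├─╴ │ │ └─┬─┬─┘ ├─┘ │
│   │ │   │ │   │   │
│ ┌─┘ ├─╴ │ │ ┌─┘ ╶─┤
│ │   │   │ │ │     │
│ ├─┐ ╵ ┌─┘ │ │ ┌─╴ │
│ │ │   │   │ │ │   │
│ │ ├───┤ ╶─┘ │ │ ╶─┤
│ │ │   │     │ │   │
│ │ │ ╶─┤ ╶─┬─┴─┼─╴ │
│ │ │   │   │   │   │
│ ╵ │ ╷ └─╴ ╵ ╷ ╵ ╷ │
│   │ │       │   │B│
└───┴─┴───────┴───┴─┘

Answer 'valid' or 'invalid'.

Checking path validity:
Result: Invalid move at step 28: cannot move from (5, 6) to (6, 7).

invalid

Correct solution:

┌─────┬───┬─────────┐
│A → ↓│↱ ↓│         │
│ ┌─╴ │ ╷ │ ┌───┐ ╶─┤
│ │  ↓│↑│↓│ │↱ ↓│   │
│ └─┐ │ │ └─┘ ╷ │ ╷ │
│   │↓│↑│↳ → ↑│↓│ │ │
├─╴ │ │ └─┬─┬─┘ ├─┘ │
│   │↓│↑ ↰│ │↓ ↲│   │
│ ┌─┘ ├─╴ │ │ ┌─┘ ╶─┤
│ │  ↓│↱ ↑│ │↓│     │
│ ├─┐ ╵ ┌─┘ │ │ ┌─╴ │
│ │ │↳ ↑│   │↓│ │   │
│ │ ├───┤ ╶─┘ │ │ ╶─┤
│ │ │   │↓ ← ↲│ │   │
│ │ │ ╶─┤ ╶─┬─┴─┼─╴ │
│ │ │   │↳ ↓│↱ ↓│↱ ↓│
│ ╵ │ ╷ └─╴ ╵ ╷ ╵ ╷ │
│   │ │    ↳ ↑│↳ ↑│B│
└───┴─┴───────┴───┴─┘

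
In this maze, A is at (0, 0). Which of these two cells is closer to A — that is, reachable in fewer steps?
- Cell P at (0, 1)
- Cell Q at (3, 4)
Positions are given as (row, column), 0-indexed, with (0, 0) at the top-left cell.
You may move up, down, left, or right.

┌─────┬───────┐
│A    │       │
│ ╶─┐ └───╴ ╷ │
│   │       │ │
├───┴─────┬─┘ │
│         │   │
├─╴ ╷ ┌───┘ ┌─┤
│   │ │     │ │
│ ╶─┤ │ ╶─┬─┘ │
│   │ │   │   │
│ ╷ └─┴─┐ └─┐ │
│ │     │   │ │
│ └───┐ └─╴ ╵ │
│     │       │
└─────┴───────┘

Shortest path A → P at (0, 1): 1 steps
Shortest path A → Q at (3, 4): 13 steps

P is closer (1 steps vs 13 steps).

Path to P:

┌─────┬───────┐
│A P  │       │
│ ╶─┐ └───╴ ╷ │
│   │       │ │
├───┴─────┬─┘ │
│         │   │
├─╴ ╷ ┌───┘ ┌─┤
│   │ │     │ │
│ ╶─┤ │ ╶─┬─┘ │
│   │ │   │   │
│ ╷ └─┴─┐ └─┐ │
│ │     │   │ │
│ └───┐ └─╴ ╵ │
│     │       │
└─────┴───────┘

Path to Q:

┌─────┬───────┐
│A → ↓│    ↱ ↓│
│ ╶─┐ └───╴ ╷ │
│   │↳ → → ↑│↓│
├───┴─────┬─┘ │
│         │↓ ↲│
├─╴ ╷ ┌───┘ ┌─┤
│   │ │  Q ↲│ │
│ ╶─┤ │ ╶─┬─┘ │
│   │ │   │   │
│ ╷ └─┴─┐ └─┐ │
│ │     │   │ │
│ └───┐ └─╴ ╵ │
│     │       │
└─────┴───────┘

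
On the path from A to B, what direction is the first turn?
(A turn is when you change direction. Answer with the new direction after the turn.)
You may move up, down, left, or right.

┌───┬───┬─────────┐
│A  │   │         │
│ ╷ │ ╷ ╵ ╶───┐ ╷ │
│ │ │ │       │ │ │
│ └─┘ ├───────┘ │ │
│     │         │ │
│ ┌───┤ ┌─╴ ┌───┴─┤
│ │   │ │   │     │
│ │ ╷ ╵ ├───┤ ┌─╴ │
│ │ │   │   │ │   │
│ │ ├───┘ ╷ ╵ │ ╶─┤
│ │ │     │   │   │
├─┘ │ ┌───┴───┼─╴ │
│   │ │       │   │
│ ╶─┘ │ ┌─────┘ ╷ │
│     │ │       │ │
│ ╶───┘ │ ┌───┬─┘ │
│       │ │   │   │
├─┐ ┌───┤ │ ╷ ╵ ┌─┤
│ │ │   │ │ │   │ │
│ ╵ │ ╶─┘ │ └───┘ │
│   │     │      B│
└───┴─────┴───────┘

Directions: down, down, right, right, up, up, right, down, right, up, right, right, right, down, down, left, left, left, left, down, down, left, up, left, down, down, down, left, down, right, right, up, up, right, right, up, right, down, right, up, up, right, right, down, left, down, right, down, down, down, left, down, left, up, left, down, down, right, right, right
First turn direction: right

Solution:

┌───┬───┬─────────┐
│A  │↱ ↓│↱ → → ↓  │
│ ╷ │ ╷ ╵ ╶───┐ ╷ │
│↓│ │↑│↳ ↑    │↓│ │
│ └─┘ ├───────┘ │ │
│↳ → ↑│↓ ← ← ← ↲│ │
│ ┌───┤ ┌─╴ ┌───┴─┤
│ │↓ ↰│↓│   │↱ → ↓│
│ │ ╷ ╵ ├───┤ ┌─╴ │
│ │↓│↑ ↲│↱ ↓│↑│↓ ↲│
│ │ ├───┘ ╷ ╵ │ ╶─┤
│ │↓│↱ → ↑│↳ ↑│↳ ↓│
├─┘ │ ┌───┴───┼─╴ │
│↓ ↲│↑│       │  ↓│
│ ╶─┘ │ ┌─────┘ ╷ │
│↳ → ↑│ │       │↓│
│ ╶───┘ │ ┌───┬─┘ │
│       │ │↓ ↰│↓ ↲│
├─┐ ┌───┤ │ ╷ ╵ ┌─┤
│ │ │   │ │↓│↑ ↲│ │
│ ╵ │ ╶─┘ │ └───┘ │
│   │     │↳ → → B│
└───┴─────┴───────┘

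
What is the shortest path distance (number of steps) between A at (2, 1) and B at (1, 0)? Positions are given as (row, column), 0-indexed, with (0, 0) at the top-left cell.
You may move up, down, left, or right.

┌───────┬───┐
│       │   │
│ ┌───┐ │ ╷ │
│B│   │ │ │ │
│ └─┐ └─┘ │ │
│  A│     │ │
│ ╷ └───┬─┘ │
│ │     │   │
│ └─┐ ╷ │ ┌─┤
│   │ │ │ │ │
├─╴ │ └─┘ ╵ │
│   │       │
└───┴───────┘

Finding path from (2, 1) to (1, 0):
Path: (2,1) → (2,0) → (1,0)
Distance: 2 steps

Solution:

┌───────┬───┐
│       │   │
│ ┌───┐ │ ╷ │
│B│   │ │ │ │
│ └─┐ └─┘ │ │
│↑ A│     │ │
│ ╷ └───┬─┘ │
│ │     │   │
│ └─┐ ╷ │ ┌─┤
│   │ │ │ │ │
├─╴ │ └─┘ ╵ │
│   │       │
└───┴───────┘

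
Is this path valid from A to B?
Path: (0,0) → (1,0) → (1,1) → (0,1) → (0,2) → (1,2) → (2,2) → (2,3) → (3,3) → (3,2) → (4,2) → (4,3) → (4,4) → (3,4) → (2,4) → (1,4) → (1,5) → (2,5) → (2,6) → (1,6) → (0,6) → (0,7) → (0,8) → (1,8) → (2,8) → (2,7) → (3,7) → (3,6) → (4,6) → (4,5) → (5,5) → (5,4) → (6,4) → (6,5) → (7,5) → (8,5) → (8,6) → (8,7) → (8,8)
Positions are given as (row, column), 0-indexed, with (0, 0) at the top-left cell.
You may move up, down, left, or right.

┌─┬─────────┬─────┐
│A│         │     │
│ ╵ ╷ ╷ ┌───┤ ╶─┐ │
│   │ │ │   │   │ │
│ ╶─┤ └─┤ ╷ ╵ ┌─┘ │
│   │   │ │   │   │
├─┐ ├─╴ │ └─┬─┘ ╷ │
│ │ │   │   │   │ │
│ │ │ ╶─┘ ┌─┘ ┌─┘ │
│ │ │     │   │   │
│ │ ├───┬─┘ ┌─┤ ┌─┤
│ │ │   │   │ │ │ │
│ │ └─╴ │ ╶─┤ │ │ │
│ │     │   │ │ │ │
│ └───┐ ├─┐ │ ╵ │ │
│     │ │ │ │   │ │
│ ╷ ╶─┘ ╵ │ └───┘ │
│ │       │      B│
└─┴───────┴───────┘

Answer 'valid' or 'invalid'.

Checking path validity:
Result: All consecutive moves are passable.

valid

Correct solution:

┌─┬─────────┬─────┐
│A│↱ ↓      │↱ → ↓│
│ ╵ ╷ ╷ ┌───┤ ╶─┐ │
│↳ ↑│↓│ │↱ ↓│↑  │↓│
│ ╶─┤ └─┤ ╷ ╵ ┌─┘ │
│   │↳ ↓│↑│↳ ↑│↓ ↲│
├─┐ ├─╴ │ └─┬─┘ ╷ │
│ │ │↓ ↲│↑  │↓ ↲│ │
│ │ │ ╶─┘ ┌─┘ ┌─┘ │
│ │ │↳ → ↑│↓ ↲│   │
│ │ ├───┬─┘ ┌─┤ ┌─┤
│ │ │   │↓ ↲│ │ │ │
│ │ └─╴ │ ╶─┤ │ │ │
│ │     │↳ ↓│ │ │ │
│ └───┐ ├─┐ │ ╵ │ │
│     │ │ │↓│   │ │
│ ╷ ╶─┘ ╵ │ └───┘ │
│ │       │↳ → → B│
└─┴───────┴───────┘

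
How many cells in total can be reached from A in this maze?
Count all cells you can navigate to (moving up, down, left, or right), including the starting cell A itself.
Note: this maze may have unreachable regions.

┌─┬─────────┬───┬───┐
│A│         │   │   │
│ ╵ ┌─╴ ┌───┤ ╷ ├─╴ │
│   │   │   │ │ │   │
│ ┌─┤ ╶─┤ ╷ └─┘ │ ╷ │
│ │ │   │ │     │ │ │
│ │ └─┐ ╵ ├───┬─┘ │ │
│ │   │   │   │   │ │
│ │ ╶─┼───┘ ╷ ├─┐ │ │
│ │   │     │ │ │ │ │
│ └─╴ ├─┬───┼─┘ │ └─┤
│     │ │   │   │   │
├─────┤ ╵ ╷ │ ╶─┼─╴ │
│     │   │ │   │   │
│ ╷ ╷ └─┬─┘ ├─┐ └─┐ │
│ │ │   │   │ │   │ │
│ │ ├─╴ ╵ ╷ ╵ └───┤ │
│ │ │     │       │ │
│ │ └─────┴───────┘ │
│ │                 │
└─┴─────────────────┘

Using BFS/flood-fill to find all reachable cells from A:
Maze size: 10 × 10 = 100 total cells
65 cell(s) are walled off and cannot be reached from A.
Reachable cells: 35

Reachable region (· marks reachable cells):

┌─┬─────────┬───┬───┐
│A│· · · · ·│· ·│   │
│ ╵ ┌─╴ ┌───┤ ╷ ├─╴ │
│· ·│· ·│· ·│·│·│   │
│ ┌─┤ ╶─┤ ╷ └─┘ │ ╷ │
│·│·│· ·│·│· · ·│ │ │
│ │ └─┐ ╵ ├───┬─┘ │ │
│·│· ·│· ·│   │   │ │
│ │ ╶─┼───┘ ╷ ├─┐ │ │
│·│· ·│     │ │ │ │ │
│ └─╴ ├─┬───┼─┘ │ └─┤
│· · ·│ │   │   │   │
├─────┤ ╵ ╷ │ ╶─┼─╴ │
│     │   │ │   │   │
│ ╷ ╷ └─┬─┘ ├─┐ └─┐ │
│ │ │   │   │ │   │ │
│ │ ├─╴ ╵ ╷ ╵ └───┤ │
│ │ │     │       │ │
│ │ └─────┴───────┘ │
│ │                 │
└─┴─────────────────┘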